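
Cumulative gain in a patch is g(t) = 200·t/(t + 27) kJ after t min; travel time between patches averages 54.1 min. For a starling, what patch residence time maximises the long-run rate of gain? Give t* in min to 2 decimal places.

38.22 min

By the marginal value theorem, leave when the instantaneous gain rate g'(t) equals the habitat-wide average g(t)/(T + t).
g'(t) = 200·27/(t + 27)². Setting 200·27/(t+27)² = 200t/[(t+27)(54.1+t)] gives 27(54.1+t) = t(t+27), so t² = 27×54.1 = 1461.
t* = √1461 = 38.22 min.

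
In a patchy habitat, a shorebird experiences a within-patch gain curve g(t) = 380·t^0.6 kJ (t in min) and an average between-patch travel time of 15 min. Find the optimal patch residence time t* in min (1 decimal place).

22.5 min

Maximise g(t)/(T+t): set derivative to zero → g'(t)(T+t) = g(t).
g'(t) = 0.6·380·t^-0.4. Setting 0.6·380·t^-0.4 = 380·t^0.6/(15+t) gives 0.6(15+t) = t, so 0.40·t = 0.6×15.
t* = 0.6×15/0.40 = 22.5 min.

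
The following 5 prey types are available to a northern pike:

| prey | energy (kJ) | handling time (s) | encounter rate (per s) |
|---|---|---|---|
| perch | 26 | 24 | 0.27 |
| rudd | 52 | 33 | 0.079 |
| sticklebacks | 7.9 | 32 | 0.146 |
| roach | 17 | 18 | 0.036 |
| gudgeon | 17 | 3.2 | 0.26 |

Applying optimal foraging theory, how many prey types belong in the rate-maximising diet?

E/h in descending order: gudgeon 5.31, rudd 1.58, perch 1.08, roach 0.944, sticklebacks 0.247 kJ/s. The optimal diet is the largest prefix of this list for which every included type satisfies E_i/h_i > R on the types above it.
Rate on top 1: 2.413. rudd: 1.58 < 2.413 → exclude; stop.
Optimal diet: gudgeon — 1 of 5 types.

1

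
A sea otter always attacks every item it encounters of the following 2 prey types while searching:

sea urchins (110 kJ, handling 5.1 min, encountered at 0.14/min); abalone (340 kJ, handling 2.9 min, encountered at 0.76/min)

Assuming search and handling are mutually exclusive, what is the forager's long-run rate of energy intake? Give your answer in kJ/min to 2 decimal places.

69.88 kJ/min

Energy encountered per unit search time: 0.14×110 + 0.76×340 = 273.8 kJ/min.
Handling time per unit search time: 0.14×5.1 + 0.76×2.9 = 2.918.
Rate = 273.8/(1 + 2.918) = 69.88 kJ/min.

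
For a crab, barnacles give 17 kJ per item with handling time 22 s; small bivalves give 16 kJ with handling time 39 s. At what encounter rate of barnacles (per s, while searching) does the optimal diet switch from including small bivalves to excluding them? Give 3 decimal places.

0.051 per s

Drop small bivalves once their profitability E₂/h₂ falls below the rate achievable on barnacles alone: E₂/h₂ = λE₁/(1 + λh₁).
Solve for λ: λE₁h₂ = E₂(1 + λh₁) → λ(E₁h₂ − E₂h₁) = E₂ → λ = E₂/(E₁h₂ − E₂h₁).
λ = 16/(17×39 − 16×22) = 16/311 = 0.05145 per s.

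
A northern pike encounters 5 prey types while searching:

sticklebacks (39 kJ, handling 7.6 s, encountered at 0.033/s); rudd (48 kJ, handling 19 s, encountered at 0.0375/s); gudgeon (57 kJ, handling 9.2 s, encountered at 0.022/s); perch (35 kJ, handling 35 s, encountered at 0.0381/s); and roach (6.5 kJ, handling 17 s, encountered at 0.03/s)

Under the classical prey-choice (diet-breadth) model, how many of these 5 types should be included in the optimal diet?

Profitabilities (E/h, kJ/s): gudgeon 6.2, sticklebacks 5.13, rudd 2.53, perch 1, roach 0.382. Add prey in this order while the next type's profitability exceeds the intake rate on those already taken.
Rate on top 1: 1.043. sticklebacks: 5.13 > 1.043 → include.
Rate on top 2: 1.749. rudd: 2.53 > 1.749 → include.
Rate on top 3: 2.004. perch: 1 < 2.004 → exclude; stop.
Optimal diet: gudgeon, sticklebacks, rudd — 3 of 5 types.

3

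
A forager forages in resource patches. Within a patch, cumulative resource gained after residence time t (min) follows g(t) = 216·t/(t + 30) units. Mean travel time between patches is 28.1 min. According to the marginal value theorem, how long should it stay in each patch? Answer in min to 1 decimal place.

29.0 min

Optimal t* satisfies g'(t*) = g(t*)/(T + t*).
g'(t) = 216·30/(t + 30)². Setting 216·30/(t+30)² = 216t/[(t+30)(28.1+t)] gives 30(28.1+t) = t(t+30), so t² = 30×28.1 = 843.
t* = √843 = 29.03 min.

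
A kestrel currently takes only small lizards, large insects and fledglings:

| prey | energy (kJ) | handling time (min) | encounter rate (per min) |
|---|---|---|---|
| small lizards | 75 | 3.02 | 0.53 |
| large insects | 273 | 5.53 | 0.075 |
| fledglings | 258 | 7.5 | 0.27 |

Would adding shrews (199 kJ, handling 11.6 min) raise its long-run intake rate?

Current rate: (0.53×75 + 0.075×273 + 0.27×258)/(1 + 0.53×3.02 + 0.075×5.53 + 0.27×7.5) = 25.77 kJ/min.
Profitability of shrews: 199/11.6 = 17.16 kJ/min.
Since 17.16 < R, time spent handling shrews is better spent searching.

No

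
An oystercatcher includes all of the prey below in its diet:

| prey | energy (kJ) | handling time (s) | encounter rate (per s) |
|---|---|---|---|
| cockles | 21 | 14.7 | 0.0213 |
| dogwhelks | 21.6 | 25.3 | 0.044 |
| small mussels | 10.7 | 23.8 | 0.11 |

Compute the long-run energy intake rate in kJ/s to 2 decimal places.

Energy encountered per unit search time: 0.0213×21 + 0.044×21.6 + 0.11×10.7 = 2.575 kJ/s.
Handling time per unit search time: 0.0213×14.7 + 0.044×25.3 + 0.11×23.8 = 4.044.
Rate = 2.575/(1 + 4.044) = 0.5104 kJ/s.

0.51 kJ/s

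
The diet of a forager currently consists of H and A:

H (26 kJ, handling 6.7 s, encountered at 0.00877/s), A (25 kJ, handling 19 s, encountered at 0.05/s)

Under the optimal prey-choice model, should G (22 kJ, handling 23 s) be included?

Yes

Intake rate on the current diet: R = (0.00877×26 + 0.05×25) / (1 + 0.00877×6.7 + 0.05×19) = 1.478/2.009 = 0.7358 kJ/s.
G: E/h = 22/23 = 0.9565 kJ/s.
Since 0.9565 > R, including G increases the long-run rate.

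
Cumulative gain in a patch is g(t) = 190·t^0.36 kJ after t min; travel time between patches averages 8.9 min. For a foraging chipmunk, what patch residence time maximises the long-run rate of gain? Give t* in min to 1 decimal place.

5.0 min

Optimal t* satisfies g'(t*) = g(t*)/(T + t*).
g'(t) = 0.36·190·t^-0.64. Setting 0.36·190·t^-0.64 = 190·t^0.36/(8.9+t) gives 0.36(8.9+t) = t, so 0.64·t = 0.36×8.9.
t* = 0.36×8.9/0.64 = 5.006 min.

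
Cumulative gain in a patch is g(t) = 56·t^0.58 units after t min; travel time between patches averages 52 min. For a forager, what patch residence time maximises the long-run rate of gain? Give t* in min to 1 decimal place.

71.8 min

Maximise g(t)/(T+t): set derivative to zero → g'(t)(T+t) = g(t).
g'(t) = 0.58·56·t^-0.42. Setting 0.58·56·t^-0.42 = 56·t^0.58/(52+t) gives 0.58(52+t) = t, so 0.42·t = 0.58×52.
t* = 0.58×52/0.42 = 71.81 min.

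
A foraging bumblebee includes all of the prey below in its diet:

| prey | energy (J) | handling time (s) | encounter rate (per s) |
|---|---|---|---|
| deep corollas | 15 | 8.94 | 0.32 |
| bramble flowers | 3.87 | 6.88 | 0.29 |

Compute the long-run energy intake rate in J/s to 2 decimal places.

1.01 J/s

R = Σλ_iE_i / (1 + Σλ_ih_i)
Numerator: 0.32×15 + 0.29×3.87 = 5.922
Denominator: 1 + 0.32×8.94 + 0.29×6.88 = 5.856
R = 5.922/5.856 = 1.011 J/s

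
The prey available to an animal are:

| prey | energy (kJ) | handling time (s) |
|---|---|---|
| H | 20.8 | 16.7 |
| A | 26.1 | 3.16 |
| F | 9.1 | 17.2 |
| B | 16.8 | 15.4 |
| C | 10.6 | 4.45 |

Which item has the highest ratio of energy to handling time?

Profitability E/h (kJ/s): H = 20.8/16.7 = 1.25, A = 26.1/3.16 = 8.26, F = 9.1/17.2 = 0.529, B = 16.8/15.4 = 1.09, C = 10.6/4.45 = 2.38.
Ranked: A > C > H > B > F.

A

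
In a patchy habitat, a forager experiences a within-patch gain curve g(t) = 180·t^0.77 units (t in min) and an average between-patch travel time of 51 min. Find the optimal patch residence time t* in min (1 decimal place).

By the marginal value theorem, leave when the instantaneous gain rate g'(t) equals the habitat-wide average g(t)/(T + t).
g'(t) = 0.77·180·t^-0.23. Setting 0.77·180·t^-0.23 = 180·t^0.77/(51+t) gives 0.77(51+t) = t, so 0.23·t = 0.77×51.
t* = 0.77×51/0.23 = 170.7 min.

170.7 min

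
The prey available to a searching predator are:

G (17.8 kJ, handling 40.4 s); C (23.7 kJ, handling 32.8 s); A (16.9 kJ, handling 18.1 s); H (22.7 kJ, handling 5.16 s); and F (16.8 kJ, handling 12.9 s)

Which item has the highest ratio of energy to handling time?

Profitability E/h (kJ/s): G = 17.8/40.4 = 0.441, C = 23.7/32.8 = 0.723, A = 16.9/18.1 = 0.934, H = 22.7/5.16 = 4.4, F = 16.8/12.9 = 1.3.
Ranked: H > F > A > C > G.

H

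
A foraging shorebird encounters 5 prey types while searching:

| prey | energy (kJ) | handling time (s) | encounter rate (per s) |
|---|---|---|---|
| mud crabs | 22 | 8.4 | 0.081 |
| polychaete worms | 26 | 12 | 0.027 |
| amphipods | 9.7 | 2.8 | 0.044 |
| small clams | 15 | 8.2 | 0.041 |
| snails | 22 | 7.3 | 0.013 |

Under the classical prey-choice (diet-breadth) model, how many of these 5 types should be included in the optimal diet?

E/h in descending order: amphipods 3.46, snails 3.01, mud crabs 2.62, polychaete worms 2.17, small clams 1.83 kJ/s. The optimal diet is the largest prefix of this list for which every included type satisfies E_i/h_i > R on the types above it.
Rate on top 1: 0.38. snails: 3.01 > 0.38 → include.
Rate on top 2: 0.5852. mud crabs: 2.62 > 0.5852 → include.
Rate on top 3: 1.314. polychaete worms: 2.17 > 1.314 → include.
Rate on top 4: 1.438. small clams: 1.83 > 1.438 → include.
Optimal diet: amphipods, snails, mud crabs, polychaete worms, small clams — 5 of 5 types.

5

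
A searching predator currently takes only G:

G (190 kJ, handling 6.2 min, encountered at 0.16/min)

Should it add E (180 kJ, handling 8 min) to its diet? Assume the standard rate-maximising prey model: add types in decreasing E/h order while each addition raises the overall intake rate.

Current rate: (0.16×190)/(1 + 0.16×6.2) = 15.26 kJ/min.
E: E/h = 180/8 = 22.5 kJ/min.
Since 22.5 > R, including E increases the long-run rate.

Yes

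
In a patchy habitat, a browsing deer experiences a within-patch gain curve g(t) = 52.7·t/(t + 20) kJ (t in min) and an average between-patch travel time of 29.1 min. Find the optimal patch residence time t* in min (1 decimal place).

By the marginal value theorem, leave when the instantaneous gain rate g'(t) equals the habitat-wide average g(t)/(T + t).
g'(t) = 52.7·20/(t + 20)². Setting 52.7·20/(t+20)² = 52.7t/[(t+20)(29.1+t)] gives 20(29.1+t) = t(t+20), so t² = 20×29.1 = 582.
t* = √582 = 24.12 min.

24.1 min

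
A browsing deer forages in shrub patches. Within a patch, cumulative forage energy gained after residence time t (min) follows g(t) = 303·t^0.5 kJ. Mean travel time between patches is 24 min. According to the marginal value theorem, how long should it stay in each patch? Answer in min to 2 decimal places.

By the marginal value theorem, leave when the instantaneous gain rate g'(t) equals the habitat-wide average g(t)/(T + t).
g'(t) = 0.5·303·t^-0.5. Setting 0.5·303·t^-0.5 = 303·t^0.5/(24+t) gives 0.5(24+t) = t, so 0.50·t = 0.5×24.
t* = 0.5×24/0.50 = 24 min.

24.00 min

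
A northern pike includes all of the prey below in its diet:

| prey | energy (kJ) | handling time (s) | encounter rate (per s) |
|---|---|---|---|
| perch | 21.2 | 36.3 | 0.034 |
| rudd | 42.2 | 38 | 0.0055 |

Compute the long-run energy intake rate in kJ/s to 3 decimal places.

0.390 kJ/s

R = Σλ_iE_i / (1 + Σλ_ih_i)
Numerator: 0.034×21.2 + 0.0055×42.2 = 0.9529
Denominator: 1 + 0.034×36.3 + 0.0055×38 = 2.443
R = 0.9529/2.443 = 0.39 kJ/s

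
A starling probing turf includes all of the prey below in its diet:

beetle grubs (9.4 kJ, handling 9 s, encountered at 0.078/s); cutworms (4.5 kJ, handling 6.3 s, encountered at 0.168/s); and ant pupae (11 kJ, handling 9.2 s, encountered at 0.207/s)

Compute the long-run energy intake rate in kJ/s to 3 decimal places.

Energy encountered per unit search time: 0.078×9.4 + 0.168×4.5 + 0.207×11 = 3.766 kJ/s.
Handling time per unit search time: 0.078×9 + 0.168×6.3 + 0.207×9.2 = 3.665.
Rate = 3.766/(1 + 3.665) = 0.8074 kJ/s.

0.807 kJ/s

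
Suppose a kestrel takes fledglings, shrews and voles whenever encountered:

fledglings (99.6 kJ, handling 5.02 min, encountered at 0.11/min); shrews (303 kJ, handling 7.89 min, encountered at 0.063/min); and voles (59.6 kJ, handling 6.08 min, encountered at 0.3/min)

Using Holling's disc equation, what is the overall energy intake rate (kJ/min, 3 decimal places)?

12.373 kJ/min

Energy encountered per unit search time: 0.11×99.6 + 0.063×303 + 0.3×59.6 = 47.92 kJ/min.
Handling time per unit search time: 0.11×5.02 + 0.063×7.89 + 0.3×6.08 = 2.873.
Rate = 47.92/(1 + 2.873) = 12.37 kJ/min.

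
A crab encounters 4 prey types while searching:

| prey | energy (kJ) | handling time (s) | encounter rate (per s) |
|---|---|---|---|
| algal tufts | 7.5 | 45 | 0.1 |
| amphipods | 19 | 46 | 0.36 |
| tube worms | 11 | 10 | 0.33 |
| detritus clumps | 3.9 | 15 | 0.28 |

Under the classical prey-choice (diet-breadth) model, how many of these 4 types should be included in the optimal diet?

1

E/h in descending order: tube worms 1.1, amphipods 0.413, detritus clumps 0.26, algal tufts 0.167 kJ/s. The optimal diet is the largest prefix of this list for which every included type satisfies E_i/h_i > R on the types above it.
Rate on top 1: 0.8442. amphipods: 0.413 < 0.8442 → exclude; stop.
Optimal diet: tube worms — 1 of 4 types.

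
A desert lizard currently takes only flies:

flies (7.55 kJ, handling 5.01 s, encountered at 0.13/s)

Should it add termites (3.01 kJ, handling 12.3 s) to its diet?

On flies alone, R = ΣλE/(1+Σλh) = 0.9815/1.651 = 0.5944 kJ/s.
termites: E/h = 3.01/12.3 = 0.2447 kJ/s.
0.2447 < 0.5944, so adding termites would lower the average — exclude it.

No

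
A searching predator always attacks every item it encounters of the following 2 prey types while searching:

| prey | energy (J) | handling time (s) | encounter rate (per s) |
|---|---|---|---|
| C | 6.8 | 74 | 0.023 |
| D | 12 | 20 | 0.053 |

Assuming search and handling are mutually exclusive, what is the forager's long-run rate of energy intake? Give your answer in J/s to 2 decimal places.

R = (0.023×6.8 + 0.053×12) / (1 + 0.023×74 + 0.053×20) = 0.7924/3.762 = 0.2106 J/s.

0.21 J/s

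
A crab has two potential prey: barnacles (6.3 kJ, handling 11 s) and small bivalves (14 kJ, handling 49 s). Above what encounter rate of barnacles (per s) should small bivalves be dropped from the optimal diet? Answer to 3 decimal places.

0.090 per s

The zero-one rule: include small bivalves iff E₂/h₂ > λE₁/(1+λh₁). Equality gives the switch point.
λE₁h₂ = E₂ + λE₂h₁ ⇒ λ = E₂/(E₁h₂ − E₂h₁) = 14/(308.7 − 154) = 0.0905 per s.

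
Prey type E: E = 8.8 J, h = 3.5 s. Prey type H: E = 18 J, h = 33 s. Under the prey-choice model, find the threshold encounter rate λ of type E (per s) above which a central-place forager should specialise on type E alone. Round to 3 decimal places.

Drop type H once their profitability E₂/h₂ falls below the rate achievable on type E alone: E₂/h₂ = λE₁/(1 + λh₁).
Solve for λ: λE₁h₂ = E₂(1 + λh₁) → λ(E₁h₂ − E₂h₁) = E₂ → λ = E₂/(E₁h₂ − E₂h₁).
λ = 18/(8.8×33 − 18×3.5) = 18/227.4 = 0.07916 per s.

0.079 per s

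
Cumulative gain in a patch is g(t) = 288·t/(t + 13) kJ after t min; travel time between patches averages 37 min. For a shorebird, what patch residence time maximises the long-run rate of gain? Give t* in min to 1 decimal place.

By the marginal value theorem, leave when the instantaneous gain rate g'(t) equals the habitat-wide average g(t)/(T + t).
g'(t) = 288·13/(t + 13)². Setting 288·13/(t+13)² = 288t/[(t+13)(37+t)] gives 13(37+t) = t(t+13), so t² = 13×37 = 481.
t* = √481 = 21.93 min.

21.9 min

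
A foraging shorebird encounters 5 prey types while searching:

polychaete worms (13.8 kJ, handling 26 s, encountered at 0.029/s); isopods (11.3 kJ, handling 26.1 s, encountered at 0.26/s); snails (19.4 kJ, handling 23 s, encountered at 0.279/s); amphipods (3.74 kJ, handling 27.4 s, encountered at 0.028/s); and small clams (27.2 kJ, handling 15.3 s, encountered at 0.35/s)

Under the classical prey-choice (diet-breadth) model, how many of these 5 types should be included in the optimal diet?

Profitabilities (E/h, kJ/s): small clams 1.78, snails 0.843, polychaete worms 0.531, isopods 0.433, amphipods 0.136. Add prey in this order while the next type's profitability exceeds the intake rate on those already taken.
Rate on top 1: 1.498. snails: 0.843 < 1.498 → exclude; stop.
Optimal diet: small clams — 1 of 5 types.

1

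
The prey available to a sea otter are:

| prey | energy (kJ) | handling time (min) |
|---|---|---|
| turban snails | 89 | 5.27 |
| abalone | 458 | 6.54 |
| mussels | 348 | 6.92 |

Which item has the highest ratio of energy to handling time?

abalone

In descending order of E/h:
abalone: 458/6.54 = 70 kJ/min
mussels: 348/6.92 = 50.3 kJ/min
turban snails: 89/5.27 = 16.9 kJ/min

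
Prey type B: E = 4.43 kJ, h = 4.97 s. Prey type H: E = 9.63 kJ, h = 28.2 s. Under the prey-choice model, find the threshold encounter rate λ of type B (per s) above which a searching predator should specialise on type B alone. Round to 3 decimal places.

0.125 per s

At the threshold, the rate on type B alone equals the profitability of type H: λ·4.43/(1 + λ·4.97) = 9.63/28.2 = 0.3415.
Rearranging, λ(4.43 − 0.3415×4.97) = 0.3415, so λ = 0.3415/2.733 = 0.125 per s.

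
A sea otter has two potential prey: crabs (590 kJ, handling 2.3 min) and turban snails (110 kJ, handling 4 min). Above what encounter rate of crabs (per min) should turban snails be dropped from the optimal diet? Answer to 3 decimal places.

0.052 per min

Drop turban snails once their profitability E₂/h₂ falls below the rate achievable on crabs alone: E₂/h₂ = λE₁/(1 + λh₁).
Solve for λ: λE₁h₂ = E₂(1 + λh₁) → λ(E₁h₂ − E₂h₁) = E₂ → λ = E₂/(E₁h₂ − E₂h₁).
λ = 110/(590×4 − 110×2.3) = 110/2107 = 0.05221 per min.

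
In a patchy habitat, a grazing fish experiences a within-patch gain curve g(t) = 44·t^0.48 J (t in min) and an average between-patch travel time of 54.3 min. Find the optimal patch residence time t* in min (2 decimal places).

50.12 min

Maximise g(t)/(T+t): set derivative to zero → g'(t)(T+t) = g(t).
g'(t) = 0.48·44·t^-0.52. Setting 0.48·44·t^-0.52 = 44·t^0.48/(54.3+t) gives 0.48(54.3+t) = t, so 0.52·t = 0.48×54.3.
t* = 0.48×54.3/0.52 = 50.12 min.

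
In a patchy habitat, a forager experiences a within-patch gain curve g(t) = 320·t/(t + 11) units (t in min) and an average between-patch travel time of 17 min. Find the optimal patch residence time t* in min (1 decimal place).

13.7 min

Optimal t* satisfies g'(t*) = g(t*)/(T + t*).
g'(t) = 320·11/(t + 11)². Setting 320·11/(t+11)² = 320t/[(t+11)(17+t)] gives 11(17+t) = t(t+11), so t² = 11×17 = 187.
t* = √187 = 13.67 min.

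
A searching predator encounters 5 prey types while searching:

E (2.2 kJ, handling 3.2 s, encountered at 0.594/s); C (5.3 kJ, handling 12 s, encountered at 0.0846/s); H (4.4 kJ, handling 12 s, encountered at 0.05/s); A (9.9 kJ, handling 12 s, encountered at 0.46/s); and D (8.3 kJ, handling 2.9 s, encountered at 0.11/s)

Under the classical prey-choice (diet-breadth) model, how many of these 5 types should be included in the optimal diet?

2

Rank by E/h (kJ/s): D 2.86, A 0.825, E 0.688, C 0.442, H 0.367. Include each in turn until the next type's E/h falls below the running intake rate.
Rate on top 1: 0.6922. A: 0.825 > 0.6922 → include.
Rate on top 2: 0.7994. E: 0.688 < 0.7994 → exclude; stop.
Optimal diet: D, A — 2 of 5 types.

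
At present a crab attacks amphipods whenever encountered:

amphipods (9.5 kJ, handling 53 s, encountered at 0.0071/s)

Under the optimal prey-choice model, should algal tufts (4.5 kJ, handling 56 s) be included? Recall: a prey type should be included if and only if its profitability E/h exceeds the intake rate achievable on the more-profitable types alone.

Yes

On amphipods alone, R = ΣλE/(1+Σλh) = 0.06745/1.376 = 0.04901 kJ/s.
algal tufts: E/h = 4.5/56 = 0.08036 kJ/s.
0.08036 > 0.04901, so adding algal tufts raises the average — include it.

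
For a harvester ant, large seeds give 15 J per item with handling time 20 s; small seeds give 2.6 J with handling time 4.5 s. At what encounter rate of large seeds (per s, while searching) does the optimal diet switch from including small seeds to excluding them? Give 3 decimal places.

Drop small seeds once their profitability E₂/h₂ falls below the rate achievable on large seeds alone: E₂/h₂ = λE₁/(1 + λh₁).
Solve for λ: λE₁h₂ = E₂(1 + λh₁) → λ(E₁h₂ − E₂h₁) = E₂ → λ = E₂/(E₁h₂ − E₂h₁).
λ = 2.6/(15×4.5 − 2.6×20) = 2.6/15.5 = 0.1677 per s.

0.168 per s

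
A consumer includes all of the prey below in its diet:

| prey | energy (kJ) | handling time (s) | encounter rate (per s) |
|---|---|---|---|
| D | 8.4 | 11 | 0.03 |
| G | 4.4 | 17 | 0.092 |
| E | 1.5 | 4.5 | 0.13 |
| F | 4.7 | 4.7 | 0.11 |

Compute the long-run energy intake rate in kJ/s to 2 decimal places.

0.34 kJ/s

R = Σλ_iE_i / (1 + Σλ_ih_i)
Numerator: 0.03×8.4 + 0.092×4.4 + 0.13×1.5 + 0.11×4.7 = 1.369
Denominator: 1 + 0.03×11 + 0.092×17 + 0.13×4.5 + 0.11×4.7 = 3.996
R = 1.369/3.996 = 0.3425 kJ/s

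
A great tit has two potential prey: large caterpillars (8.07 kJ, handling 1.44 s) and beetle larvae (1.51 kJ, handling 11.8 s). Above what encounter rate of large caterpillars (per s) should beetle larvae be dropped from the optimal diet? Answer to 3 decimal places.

The zero-one rule: include beetle larvae iff E₂/h₂ > λE₁/(1+λh₁). Equality gives the switch point.
λE₁h₂ = E₂ + λE₂h₁ ⇒ λ = E₂/(E₁h₂ − E₂h₁) = 1.51/(95.23 − 2.174) = 0.01623 per s.

0.016 per s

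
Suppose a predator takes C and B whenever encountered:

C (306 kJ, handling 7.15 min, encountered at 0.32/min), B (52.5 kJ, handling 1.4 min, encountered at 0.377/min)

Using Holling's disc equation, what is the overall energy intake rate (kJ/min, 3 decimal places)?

R = Σλ_iE_i / (1 + Σλ_ih_i)
Numerator: 0.32×306 + 0.377×52.5 = 117.7
Denominator: 1 + 0.32×7.15 + 0.377×1.4 = 3.816
R = 117.7/3.816 = 30.85 kJ/min

30.849 kJ/min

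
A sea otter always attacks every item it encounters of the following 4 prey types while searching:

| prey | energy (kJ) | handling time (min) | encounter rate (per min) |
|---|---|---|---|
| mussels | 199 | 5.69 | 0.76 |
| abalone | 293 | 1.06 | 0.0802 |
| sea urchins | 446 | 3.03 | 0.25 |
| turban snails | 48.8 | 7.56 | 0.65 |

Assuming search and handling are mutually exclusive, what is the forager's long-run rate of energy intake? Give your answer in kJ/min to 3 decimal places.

R = (0.76×199 + 0.0802×293 + 0.25×446 + 0.65×48.8) / (1 + 0.76×5.69 + 0.0802×1.06 + 0.25×3.03 + 0.65×7.56) = 318/11.08 = 28.69 kJ/min.

28.694 kJ/min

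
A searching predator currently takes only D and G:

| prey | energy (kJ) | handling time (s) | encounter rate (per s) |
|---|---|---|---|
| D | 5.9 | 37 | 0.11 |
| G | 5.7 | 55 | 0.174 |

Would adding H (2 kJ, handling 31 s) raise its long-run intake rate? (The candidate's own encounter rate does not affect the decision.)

On D and G alone, R = ΣλE/(1+Σλh) = 1.641/14.64 = 0.1121 kJ/s.
H: E/h = 2/31 = 0.06452 kJ/s.
0.06452 < 0.1121, so adding H would lower the average — exclude it.

No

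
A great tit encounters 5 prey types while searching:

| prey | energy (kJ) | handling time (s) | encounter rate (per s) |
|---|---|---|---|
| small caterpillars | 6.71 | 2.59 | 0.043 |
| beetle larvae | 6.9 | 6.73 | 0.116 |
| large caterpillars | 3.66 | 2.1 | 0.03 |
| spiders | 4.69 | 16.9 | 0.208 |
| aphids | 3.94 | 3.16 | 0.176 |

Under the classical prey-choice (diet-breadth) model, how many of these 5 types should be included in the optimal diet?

Profitabilities (E/h, kJ/s): small caterpillars 2.59, large caterpillars 1.74, aphids 1.25, beetle larvae 1.03, spiders 0.278. Add prey in this order while the next type's profitability exceeds the intake rate on those already taken.
Rate on top 1: 0.2596. large caterpillars: 1.74 > 0.2596 → include.
Rate on top 2: 0.3392. aphids: 1.25 > 0.3392 → include.
Rate on top 3: 0.6309. beetle larvae: 1.03 > 0.6309 → include.
Rate on top 4: 0.7535. spiders: 0.278 < 0.7535 → exclude; stop.
Optimal diet: small caterpillars, large caterpillars, aphids, beetle larvae — 4 of 5 types.

4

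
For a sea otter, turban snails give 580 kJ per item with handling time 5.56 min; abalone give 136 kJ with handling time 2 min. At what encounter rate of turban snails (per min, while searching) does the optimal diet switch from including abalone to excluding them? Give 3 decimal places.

The zero-one rule: include abalone iff E₂/h₂ > λE₁/(1+λh₁). Equality gives the switch point.
λE₁h₂ = E₂ + λE₂h₁ ⇒ λ = E₂/(E₁h₂ − E₂h₁) = 136/(1160 − 756.2) = 0.3368 per min.

0.337 per min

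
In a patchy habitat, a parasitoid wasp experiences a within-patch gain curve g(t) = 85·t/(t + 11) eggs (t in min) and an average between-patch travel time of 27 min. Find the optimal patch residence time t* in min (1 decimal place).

By the marginal value theorem, leave when the instantaneous gain rate g'(t) equals the habitat-wide average g(t)/(T + t).
g'(t) = 85·11/(t + 11)². Setting 85·11/(t+11)² = 85t/[(t+11)(27+t)] gives 11(27+t) = t(t+11), so t² = 11×27 = 297.
t* = √297 = 17.23 min.

17.2 min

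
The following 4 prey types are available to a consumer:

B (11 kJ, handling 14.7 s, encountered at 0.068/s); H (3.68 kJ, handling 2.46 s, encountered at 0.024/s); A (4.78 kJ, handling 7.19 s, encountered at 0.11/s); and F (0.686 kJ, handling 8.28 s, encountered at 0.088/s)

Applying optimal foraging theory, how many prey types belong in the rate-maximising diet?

Profitabilities (E/h, kJ/s): H 1.5, B 0.748, A 0.665, F 0.0829. Add prey in this order while the next type's profitability exceeds the intake rate on those already taken.
Rate on top 1: 0.0834. B: 0.748 > 0.0834 → include.
Rate on top 2: 0.4062. A: 0.665 > 0.4062 → include.
Rate on top 3: 0.478. F: 0.0829 < 0.478 → exclude; stop.
Optimal diet: H, B, A — 3 of 4 types.

3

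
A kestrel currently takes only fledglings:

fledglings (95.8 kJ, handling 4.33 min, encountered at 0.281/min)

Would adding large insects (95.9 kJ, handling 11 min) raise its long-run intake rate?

Current rate: (0.281×95.8)/(1 + 0.281×4.33) = 12.14 kJ/min.
Profitability of large insects: 95.9/11 = 8.718 kJ/min.
8.718 < 12.14, so adding large insects would lower the average — exclude it.

No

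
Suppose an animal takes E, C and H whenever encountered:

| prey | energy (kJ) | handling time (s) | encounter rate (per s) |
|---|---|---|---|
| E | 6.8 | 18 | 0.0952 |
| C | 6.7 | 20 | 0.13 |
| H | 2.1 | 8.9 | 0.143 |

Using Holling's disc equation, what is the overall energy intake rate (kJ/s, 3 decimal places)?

0.276 kJ/s

R = Σλ_iE_i / (1 + Σλ_ih_i)
Numerator: 0.0952×6.8 + 0.13×6.7 + 0.143×2.1 = 1.819
Denominator: 1 + 0.0952×18 + 0.13×20 + 0.143×8.9 = 6.586
R = 1.819/6.586 = 0.2761 kJ/s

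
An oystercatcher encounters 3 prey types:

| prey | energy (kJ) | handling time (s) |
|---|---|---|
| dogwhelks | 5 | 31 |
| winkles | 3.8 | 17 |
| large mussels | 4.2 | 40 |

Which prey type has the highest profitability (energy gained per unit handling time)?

winkles

Profitability E/h (kJ/s): dogwhelks = 5/31 = 0.161, winkles = 3.8/17 = 0.224, large mussels = 4.2/40 = 0.105.
Ranked: winkles > dogwhelks > large mussels.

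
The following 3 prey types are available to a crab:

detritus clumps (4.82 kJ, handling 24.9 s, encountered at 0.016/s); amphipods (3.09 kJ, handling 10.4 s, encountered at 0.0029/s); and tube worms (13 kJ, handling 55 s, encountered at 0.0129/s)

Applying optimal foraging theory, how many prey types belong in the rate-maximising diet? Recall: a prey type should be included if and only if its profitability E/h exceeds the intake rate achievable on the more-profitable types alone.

3

Profitabilities (E/h, kJ/s): amphipods 0.297, tube worms 0.236, detritus clumps 0.194. Add prey in this order while the next type's profitability exceeds the intake rate on those already taken.
Rate on top 1: 0.008699. tube worms: 0.236 > 0.008699 → include.
Rate on top 2: 0.1015. detritus clumps: 0.194 > 0.1015 → include.
Optimal diet: amphipods, tube worms, detritus clumps — 3 of 3 types.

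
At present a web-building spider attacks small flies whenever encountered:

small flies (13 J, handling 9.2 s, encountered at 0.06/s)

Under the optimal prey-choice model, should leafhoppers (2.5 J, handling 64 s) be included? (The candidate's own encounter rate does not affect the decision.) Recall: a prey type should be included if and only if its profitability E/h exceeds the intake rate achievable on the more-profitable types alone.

No

Intake rate on the current diet: R = (0.06×13) / (1 + 0.06×9.2) = 0.78/1.552 = 0.5026 J/s.
leafhoppers: E/h = 2.5/64 = 0.03906 J/s.
0.03906 < 0.5026, so adding leafhoppers would lower the average — exclude it.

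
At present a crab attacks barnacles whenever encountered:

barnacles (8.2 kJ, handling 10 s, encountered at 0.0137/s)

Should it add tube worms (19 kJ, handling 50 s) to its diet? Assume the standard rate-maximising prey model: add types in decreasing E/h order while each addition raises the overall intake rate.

Yes

Current rate: (0.0137×8.2)/(1 + 0.0137×10) = 0.0988 kJ/s.
tube worms: E/h = 19/50 = 0.38 kJ/s.
Since 0.38 > R, including tube worms increases the long-run rate.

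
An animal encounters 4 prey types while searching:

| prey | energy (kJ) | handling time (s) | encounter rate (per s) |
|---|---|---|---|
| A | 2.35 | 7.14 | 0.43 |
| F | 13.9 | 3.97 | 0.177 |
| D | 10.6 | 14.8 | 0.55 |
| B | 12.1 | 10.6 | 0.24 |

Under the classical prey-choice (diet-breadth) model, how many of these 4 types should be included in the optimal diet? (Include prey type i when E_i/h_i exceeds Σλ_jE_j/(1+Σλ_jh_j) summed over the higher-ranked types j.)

1

Rank by E/h (kJ/s): F 3.5, B 1.14, D 0.716, A 0.329. Include each in turn until the next type's E/h falls below the running intake rate.
Rate on top 1: 1.445. B: 1.14 < 1.445 → exclude; stop.
Optimal diet: F — 1 of 4 types.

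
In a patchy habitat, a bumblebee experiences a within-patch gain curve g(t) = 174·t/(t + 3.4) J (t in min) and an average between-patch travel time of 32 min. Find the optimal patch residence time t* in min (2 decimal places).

Maximise g(t)/(T+t): set derivative to zero → g'(t)(T+t) = g(t).
g'(t) = 174·3.4/(t + 3.4)². Setting 174·3.4/(t+3.4)² = 174t/[(t+3.4)(32+t)] gives 3.4(32+t) = t(t+3.4), so t² = 3.4×32 = 108.8.
t* = √108.8 = 10.43 min.

10.43 min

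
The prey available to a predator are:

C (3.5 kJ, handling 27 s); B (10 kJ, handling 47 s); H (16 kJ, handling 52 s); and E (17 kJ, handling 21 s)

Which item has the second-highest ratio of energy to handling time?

H

Profitability E/h (kJ/s): C = 3.5/27 = 0.13, B = 10/47 = 0.213, H = 16/52 = 0.308, E = 17/21 = 0.81.
Ranked: E > H > B > C.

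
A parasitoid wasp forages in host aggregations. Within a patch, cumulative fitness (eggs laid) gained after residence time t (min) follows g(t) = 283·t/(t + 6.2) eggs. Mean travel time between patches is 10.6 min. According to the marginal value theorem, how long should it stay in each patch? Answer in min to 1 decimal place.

Optimal t* satisfies g'(t*) = g(t*)/(T + t*).
g'(t) = 283·6.2/(t + 6.2)². Setting 283·6.2/(t+6.2)² = 283t/[(t+6.2)(10.6+t)] gives 6.2(10.6+t) = t(t+6.2), so t² = 6.2×10.6 = 65.72.
t* = √65.72 = 8.107 min.

8.1 min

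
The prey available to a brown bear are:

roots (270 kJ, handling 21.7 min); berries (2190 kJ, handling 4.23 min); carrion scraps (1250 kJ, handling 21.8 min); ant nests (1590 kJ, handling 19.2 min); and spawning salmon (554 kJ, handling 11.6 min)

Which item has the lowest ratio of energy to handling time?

In descending order of E/h:
berries: 2190/4.23 = 518 kJ/min
ant nests: 1590/19.2 = 82.8 kJ/min
carrion scraps: 1250/21.8 = 57.3 kJ/min
spawning salmon: 554/11.6 = 47.8 kJ/min
roots: 270/21.7 = 12.4 kJ/min

roots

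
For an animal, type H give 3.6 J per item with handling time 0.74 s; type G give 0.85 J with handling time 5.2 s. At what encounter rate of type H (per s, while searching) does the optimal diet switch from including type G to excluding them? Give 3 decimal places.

Drop type G once their profitability E₂/h₂ falls below the rate achievable on type H alone: E₂/h₂ = λE₁/(1 + λh₁).
Solve for λ: λE₁h₂ = E₂(1 + λh₁) → λ(E₁h₂ − E₂h₁) = E₂ → λ = E₂/(E₁h₂ − E₂h₁).
λ = 0.85/(3.6×5.2 − 0.85×0.74) = 0.85/18.09 = 0.04698 per s.

0.047 per s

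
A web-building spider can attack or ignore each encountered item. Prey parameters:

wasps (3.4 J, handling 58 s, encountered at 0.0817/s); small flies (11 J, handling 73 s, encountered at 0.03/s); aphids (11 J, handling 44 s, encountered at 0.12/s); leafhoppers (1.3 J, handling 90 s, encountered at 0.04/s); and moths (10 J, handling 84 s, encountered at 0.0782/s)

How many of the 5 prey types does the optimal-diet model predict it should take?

1

Rank by E/h (J/s): aphids 0.25, small flies 0.151, moths 0.119, wasps 0.0586, leafhoppers 0.0144. Include each in turn until the next type's E/h falls below the running intake rate.
Rate on top 1: 0.2102. small flies: 0.151 < 0.2102 → exclude; stop.
Optimal diet: aphids — 1 of 5 types.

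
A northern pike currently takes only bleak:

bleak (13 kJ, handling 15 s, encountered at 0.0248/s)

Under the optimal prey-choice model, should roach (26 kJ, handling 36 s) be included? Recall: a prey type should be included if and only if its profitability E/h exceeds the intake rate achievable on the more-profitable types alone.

Intake rate on the current diet: R = (0.0248×13) / (1 + 0.0248×15) = 0.3224/1.372 = 0.235 kJ/s.
roach: E/h = 26/36 = 0.7222 kJ/s.
Since 0.7222 > R, including roach increases the long-run rate.

Yes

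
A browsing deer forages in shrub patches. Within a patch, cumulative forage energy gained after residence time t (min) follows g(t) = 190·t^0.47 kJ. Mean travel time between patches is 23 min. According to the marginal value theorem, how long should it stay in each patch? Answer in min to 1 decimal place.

20.4 min

Maximise g(t)/(T+t): set derivative to zero → g'(t)(T+t) = g(t).
g'(t) = 0.47·190·t^-0.53. Setting 0.47·190·t^-0.53 = 190·t^0.47/(23+t) gives 0.47(23+t) = t, so 0.53·t = 0.47×23.
t* = 0.47×23/0.53 = 20.4 min.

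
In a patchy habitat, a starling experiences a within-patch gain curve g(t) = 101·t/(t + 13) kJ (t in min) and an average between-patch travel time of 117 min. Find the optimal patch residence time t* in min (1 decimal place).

39.0 min

By the marginal value theorem, leave when the instantaneous gain rate g'(t) equals the habitat-wide average g(t)/(T + t).
g'(t) = 101·13/(t + 13)². Setting 101·13/(t+13)² = 101t/[(t+13)(117+t)] gives 13(117+t) = t(t+13), so t² = 13×117 = 1521.
t* = √1521 = 39 min.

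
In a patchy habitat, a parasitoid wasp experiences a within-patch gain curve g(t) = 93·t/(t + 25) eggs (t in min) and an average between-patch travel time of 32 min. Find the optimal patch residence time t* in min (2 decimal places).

Maximise g(t)/(T+t): set derivative to zero → g'(t)(T+t) = g(t).
g'(t) = 93·25/(t + 25)². Setting 93·25/(t+25)² = 93t/[(t+25)(32+t)] gives 25(32+t) = t(t+25), so t² = 25×32 = 800.
t* = √800 = 28.28 min.

28.28 min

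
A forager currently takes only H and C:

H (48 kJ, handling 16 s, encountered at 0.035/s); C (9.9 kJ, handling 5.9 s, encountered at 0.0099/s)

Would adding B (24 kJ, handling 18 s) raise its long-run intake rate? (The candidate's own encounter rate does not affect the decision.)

Current rate: (0.035×48 + 0.0099×9.9)/(1 + 0.035×16 + 0.0099×5.9) = 1.099 kJ/s.
Profitability of B: 24/18 = 1.333 kJ/s.
Since 1.333 > R, including B increases the long-run rate.

Yes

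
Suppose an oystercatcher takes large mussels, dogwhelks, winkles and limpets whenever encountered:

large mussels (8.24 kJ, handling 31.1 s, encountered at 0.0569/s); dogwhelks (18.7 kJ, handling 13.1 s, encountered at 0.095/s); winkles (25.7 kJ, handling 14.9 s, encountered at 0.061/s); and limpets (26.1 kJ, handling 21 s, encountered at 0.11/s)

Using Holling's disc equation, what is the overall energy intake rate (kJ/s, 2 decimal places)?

R = Σλ_iE_i / (1 + Σλ_ih_i)
Numerator: 0.0569×8.24 + 0.095×18.7 + 0.061×25.7 + 0.11×26.1 = 6.684
Denominator: 1 + 0.0569×31.1 + 0.095×13.1 + 0.061×14.9 + 0.11×21 = 7.233
R = 6.684/7.233 = 0.9241 kJ/s

0.92 kJ/s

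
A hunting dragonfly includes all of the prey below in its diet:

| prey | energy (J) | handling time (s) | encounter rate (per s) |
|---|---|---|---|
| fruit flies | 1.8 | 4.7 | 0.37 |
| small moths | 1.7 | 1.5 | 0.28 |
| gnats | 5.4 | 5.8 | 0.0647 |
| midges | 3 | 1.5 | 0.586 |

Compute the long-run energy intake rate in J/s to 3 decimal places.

0.736 J/s

R = Σλ_iE_i / (1 + Σλ_ih_i)
Numerator: 0.37×1.8 + 0.28×1.7 + 0.0647×5.4 + 0.586×3 = 3.249
Denominator: 1 + 0.37×4.7 + 0.28×1.5 + 0.0647×5.8 + 0.586×1.5 = 4.413
R = 3.249/4.413 = 0.7363 J/s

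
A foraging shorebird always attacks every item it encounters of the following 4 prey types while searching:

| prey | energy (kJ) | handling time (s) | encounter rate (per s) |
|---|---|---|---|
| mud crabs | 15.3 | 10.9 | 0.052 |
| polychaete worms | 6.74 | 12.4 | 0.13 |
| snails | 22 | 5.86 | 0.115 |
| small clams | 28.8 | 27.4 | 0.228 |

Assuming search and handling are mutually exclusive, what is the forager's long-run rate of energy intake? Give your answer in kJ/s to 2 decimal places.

1.07 kJ/s

R = (0.052×15.3 + 0.13×6.74 + 0.115×22 + 0.228×28.8) / (1 + 0.052×10.9 + 0.13×12.4 + 0.115×5.86 + 0.228×27.4) = 10.77/10.1 = 1.066 kJ/s.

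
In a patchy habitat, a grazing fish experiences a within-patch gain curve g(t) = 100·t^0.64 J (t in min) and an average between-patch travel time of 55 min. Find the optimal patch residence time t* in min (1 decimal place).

97.8 min

By the marginal value theorem, leave when the instantaneous gain rate g'(t) equals the habitat-wide average g(t)/(T + t).
g'(t) = 0.64·100·t^-0.36. Setting 0.64·100·t^-0.36 = 100·t^0.64/(55+t) gives 0.64(55+t) = t, so 0.36·t = 0.64×55.
t* = 0.64×55/0.36 = 97.78 min.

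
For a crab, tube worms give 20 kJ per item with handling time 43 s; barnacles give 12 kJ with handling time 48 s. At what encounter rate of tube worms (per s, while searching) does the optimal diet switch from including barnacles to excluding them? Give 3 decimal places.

0.027 per s

Drop barnacles once their profitability E₂/h₂ falls below the rate achievable on tube worms alone: E₂/h₂ = λE₁/(1 + λh₁).
Solve for λ: λE₁h₂ = E₂(1 + λh₁) → λ(E₁h₂ − E₂h₁) = E₂ → λ = E₂/(E₁h₂ − E₂h₁).
λ = 12/(20×48 − 12×43) = 12/444 = 0.02703 per s.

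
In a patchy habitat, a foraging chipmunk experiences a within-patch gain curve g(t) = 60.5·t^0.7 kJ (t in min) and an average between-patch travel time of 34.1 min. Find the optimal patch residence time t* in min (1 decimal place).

79.6 min

By the marginal value theorem, leave when the instantaneous gain rate g'(t) equals the habitat-wide average g(t)/(T + t).
g'(t) = 0.7·60.5·t^-0.3. Setting 0.7·60.5·t^-0.3 = 60.5·t^0.7/(34.1+t) gives 0.7(34.1+t) = t, so 0.30·t = 0.7×34.1.
t* = 0.7×34.1/0.30 = 79.57 min.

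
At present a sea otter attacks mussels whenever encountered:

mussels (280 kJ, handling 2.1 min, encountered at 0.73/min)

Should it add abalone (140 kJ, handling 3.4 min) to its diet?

Current rate: (0.73×280)/(1 + 0.73×2.1) = 80.69 kJ/min.
abalone: E/h = 140/3.4 = 41.18 kJ/min.
Since 41.18 < R, time spent handling abalone is better spent searching.

No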